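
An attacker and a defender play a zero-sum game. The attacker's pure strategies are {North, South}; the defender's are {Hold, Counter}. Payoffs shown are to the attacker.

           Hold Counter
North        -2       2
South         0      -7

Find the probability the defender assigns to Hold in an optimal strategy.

Row minima: North → -2, South → -7; maximin = -2.
Column maxima: Hold → 0, Counter → 2; minimax = 0.
-2 ≠ 0, so there is no saddle point; optimal play is mixed.
Let the attacker play North with probability p. Expected payoff against Hold: (-2)p + 0(1−p) = −2p; against Counter: 2p + (-7)(1−p) = 9p − 7.
Setting these equal: −2p = 9p − 7 ⇒ −11p = -7 ⇒ p = 7/11, and the value is (-2)·(7/11) = -14/11.
For the defender: with q = P(Hold), equating North's and South's payoffs gives −4q + 2 = 7q − 7 ⇒ q = 9/11.

9/11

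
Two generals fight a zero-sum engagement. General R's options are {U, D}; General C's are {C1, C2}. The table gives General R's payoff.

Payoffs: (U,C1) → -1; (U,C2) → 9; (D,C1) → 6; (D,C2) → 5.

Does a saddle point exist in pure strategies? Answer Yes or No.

No

Row minima: U → -1, D → 5; maximin = 5.
Column maxima: C1 → 6, C2 → 9; minimax = 6.
5 ≠ 6, so no pure-strategy equilibrium exists.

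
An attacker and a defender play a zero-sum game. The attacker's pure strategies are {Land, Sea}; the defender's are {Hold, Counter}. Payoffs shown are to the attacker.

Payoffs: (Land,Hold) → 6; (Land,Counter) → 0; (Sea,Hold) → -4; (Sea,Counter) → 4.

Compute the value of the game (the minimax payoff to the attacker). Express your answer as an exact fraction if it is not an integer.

Row minima: Land → 0, Sea → -4; maximin = 0.
Column maxima: Hold → 6, Counter → 4; minimax = 4.
0 ≠ 4, so there is no saddle point; optimal play is mixed.
Let the attacker play Land with probability p. Expected payoff against Hold: 6p + (-4)(1−p) = 10p − 4; against Counter: 0p + 4(1−p) = −4p + 4.
Setting these equal: 10p − 4 = −4p + 4 ⇒ 14p = 8 ⇒ p = 4/7, and the value is (10)·(4/7) − 4 = 12/7.
For the defender: with q = P(Hold), equating Land's and Sea's payoffs gives 6q = −8q + 4 ⇒ q = 2/7.

12/7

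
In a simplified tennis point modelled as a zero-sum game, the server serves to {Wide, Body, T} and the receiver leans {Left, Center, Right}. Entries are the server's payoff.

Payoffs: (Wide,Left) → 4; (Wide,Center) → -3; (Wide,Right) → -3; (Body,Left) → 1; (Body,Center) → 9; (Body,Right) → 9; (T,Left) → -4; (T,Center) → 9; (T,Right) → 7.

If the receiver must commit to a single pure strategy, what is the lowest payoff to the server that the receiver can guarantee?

4

Column maxima: Left → 4, Center → 9, Right → 9.
The smallest of these is 4.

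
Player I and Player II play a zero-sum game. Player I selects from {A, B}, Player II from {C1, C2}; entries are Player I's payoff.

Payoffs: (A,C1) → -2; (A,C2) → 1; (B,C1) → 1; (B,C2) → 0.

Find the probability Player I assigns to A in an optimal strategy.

1/4

Row minima: A → -2, B → 0; maximin = 0.
Column maxima: C1 → 1, C2 → 1; minimax = 1.
0 ≠ 1, so there is no saddle point; optimal play is mixed.
Let Player I play A with probability p. Expected payoff against C1: (-2)p + 1(1−p) = −3p + 1; against C2: 1p + 0(1−p) = p.
Setting these equal: −3p + 1 = p ⇒ −4p = -1 ⇒ p = 1/4, and the value is (-3)·(1/4) + 1 = 1/4.
For Player II: with q = P(C1), equating A's and B's payoffs gives −3q + 1 = q ⇒ q = 1/4.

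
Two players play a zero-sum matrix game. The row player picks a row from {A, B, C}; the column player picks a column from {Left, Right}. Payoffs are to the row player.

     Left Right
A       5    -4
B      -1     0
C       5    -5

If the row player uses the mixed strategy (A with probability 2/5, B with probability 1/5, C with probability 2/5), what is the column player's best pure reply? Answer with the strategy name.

If the column player plays Left, the row player's expected payoff is (2/5)·5 + (1/5)·(-1) + (2/5)·5 = 19/5.
If the column player plays Right, the row player's expected payoff is (2/5)·(-4) + (1/5)·0 + (2/5)·(-5) = -18/5.
The column player minimizes the row player's payoff; the smallest is -18/5, so the best response is Right.

Right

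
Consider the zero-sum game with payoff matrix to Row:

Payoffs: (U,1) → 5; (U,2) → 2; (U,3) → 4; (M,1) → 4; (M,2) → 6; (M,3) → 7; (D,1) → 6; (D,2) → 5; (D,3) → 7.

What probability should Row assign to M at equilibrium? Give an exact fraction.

1/3

Row minima: U → 2, M → 4, D → 5; maximin = 5.
Column maxima: 1 → 6, 2 → 6, 3 → 7; minimax = 6.
5 ≠ 6, so there is no saddle point; optimal play is mixed.
U is strictly dominated by D, so Row never plays it.
With U eliminated, 3 is strictly dominated by 1 (it gives Row strictly more in every remaining row), so Column never plays it.
On the remaining 2×2 (M, D vs 1, 2):
Let Row play M with probability p. Expected payoff against 1: 4p + 6(1−p) = −2p + 6; against 2: 6p + 5(1−p) = p + 5.
Setting these equal: −2p + 6 = p + 5 ⇒ −3p = -1 ⇒ p = 1/3, and the value is (-2)·(1/3) + 6 = 16/3.
For Column: with q = P(1), equating M's and D's payoffs gives −2q + 6 = q + 5 ⇒ q = 1/3.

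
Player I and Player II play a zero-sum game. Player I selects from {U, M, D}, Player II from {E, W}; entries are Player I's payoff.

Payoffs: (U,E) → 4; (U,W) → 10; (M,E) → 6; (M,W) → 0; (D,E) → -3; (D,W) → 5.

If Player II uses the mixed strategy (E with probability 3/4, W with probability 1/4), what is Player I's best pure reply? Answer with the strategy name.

U

Expected payoff of U: (3/4)·4 + (1/4)·10 = 11/2.
Expected payoff of M: (3/4)·6 + (1/4)·0 = 9/2.
Expected payoff of D: (3/4)·(-3) + (1/4)·5 = -1.
The largest is 11/2, so Player I's best response is U.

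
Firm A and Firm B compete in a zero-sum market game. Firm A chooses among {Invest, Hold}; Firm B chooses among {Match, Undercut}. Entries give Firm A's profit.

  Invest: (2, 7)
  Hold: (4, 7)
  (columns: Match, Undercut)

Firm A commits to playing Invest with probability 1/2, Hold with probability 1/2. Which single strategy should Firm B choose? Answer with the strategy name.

Match

If Firm B plays Match, Firm A's expected payoff is (1/2)·2 + (1/2)·4 = 3.
If Firm B plays Undercut, Firm A's expected payoff is (1/2)·7 + (1/2)·7 = 7.
Firm B minimizes Firm A's payoff; the smallest is 3, so the best response is Match.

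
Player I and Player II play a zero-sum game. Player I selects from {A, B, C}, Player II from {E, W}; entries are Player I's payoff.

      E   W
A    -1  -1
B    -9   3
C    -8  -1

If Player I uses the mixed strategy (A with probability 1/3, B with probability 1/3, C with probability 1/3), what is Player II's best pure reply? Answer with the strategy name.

If Player II plays E, Player I's expected payoff is (1/3)·(-1) + (1/3)·(-9) + (1/3)·(-8) = -6.
If Player II plays W, Player I's expected payoff is (1/3)·(-1) + (1/3)·3 + (1/3)·(-1) = 1/3.
Player II minimizes Player I's payoff; the smallest is -6, so the best response is E.

E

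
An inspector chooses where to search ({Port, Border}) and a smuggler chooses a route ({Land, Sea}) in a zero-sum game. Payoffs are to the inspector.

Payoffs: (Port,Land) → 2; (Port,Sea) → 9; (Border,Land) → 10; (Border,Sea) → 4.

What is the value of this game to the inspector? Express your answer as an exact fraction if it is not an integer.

Row minima: Port → 2, Border → 4; maximin = 4.
Column maxima: Land → 10, Sea → 9; minimax = 9.
4 ≠ 9, so there is no saddle point; optimal play is mixed.
Let the inspector play Port with probability p. Expected payoff against Land: 2p + 10(1−p) = −8p + 10; against Sea: 9p + 4(1−p) = 5p + 4.
Setting these equal: −8p + 10 = 5p + 4 ⇒ −13p = -6 ⇒ p = 6/13, and the value is (-8)·(6/13) + 10 = 82/13.
For the smuggler: with q = P(Land), equating Port's and Border's payoffs gives −7q + 9 = 6q + 4 ⇒ q = 5/13.

82/13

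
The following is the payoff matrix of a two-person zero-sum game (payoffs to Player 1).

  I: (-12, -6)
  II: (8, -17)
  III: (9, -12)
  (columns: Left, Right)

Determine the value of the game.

Row minima: I → -12, II → -17, III → -12; maximin = -12.
Column maxima: Left → 9, Right → -6; minimax = -6.
-12 ≠ -6, so there is no saddle point; optimal play is mixed.
II is strictly dominated by III, so Player 1 never plays it.
On the remaining 2×2 (I, III vs Left, Right):
Let Player 1 play I with probability p. Expected payoff against Left: (-12)p + 9(1−p) = −21p + 9; against Right: (-6)p + (-12)(1−p) = 6p − 12.
Setting these equal: −21p + 9 = 6p − 12 ⇒ −27p = -21 ⇒ p = 7/9, and the value is (-21)·(7/9) + 9 = -22/3.
For Player 2: with q = P(Left), equating I's and III's payoffs gives −6q − 6 = 21q − 12 ⇒ q = 2/9.

-22/3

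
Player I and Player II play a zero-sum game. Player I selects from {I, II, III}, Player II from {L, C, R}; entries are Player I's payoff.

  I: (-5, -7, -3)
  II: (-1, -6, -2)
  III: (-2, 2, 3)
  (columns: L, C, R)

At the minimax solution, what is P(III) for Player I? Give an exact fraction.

5/9

Row minima: I → -7, II → -6, III → -2; maximin = -2.
Column maxima: L → -1, C → 2, R → 3; minimax = -1.
-2 ≠ -1, so there is no saddle point; optimal play is mixed.
I is strictly dominated by II, so Player I never plays it.
R is strictly dominated by C (it gives Player I strictly more in every row), so Player II never plays it.
On the remaining 2×2 (II, III vs L, C):
Let Player I play II with probability p. Expected payoff against L: (-1)p + (-2)(1−p) = p − 2; against C: (-6)p + 2(1−p) = −8p + 2.
Setting these equal: p − 2 = −8p + 2 ⇒ 9p = 4 ⇒ p = 4/9, and the value is (1)·(4/9) − 2 = -14/9.
For Player II: with q = P(L), equating II's and III's payoffs gives 5q − 6 = −4q + 2 ⇒ q = 8/9.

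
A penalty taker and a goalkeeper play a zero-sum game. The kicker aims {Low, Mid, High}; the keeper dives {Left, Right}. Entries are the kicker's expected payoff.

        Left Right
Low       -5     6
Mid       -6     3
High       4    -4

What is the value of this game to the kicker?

Row minima: Low → -5, Mid → -6, High → -4; maximin = -4.
Column maxima: Left → 4, Right → 6; minimax = 4.
-4 ≠ 4, so there is no saddle point; optimal play is mixed.
Mid is strictly dominated by Low, so the kicker never plays it.
On the remaining 2×2 (Low, High vs Left, Right):
Let the kicker play Low with probability p. Expected payoff against Left: (-5)p + 4(1−p) = −9p + 4; against Right: 6p + (-4)(1−p) = 10p − 4.
Setting these equal: −9p + 4 = 10p − 4 ⇒ −19p = -8 ⇒ p = 8/19, and the value is (-9)·(8/19) + 4 = 4/19.
For the keeper: with q = P(Left), equating Low's and High's payoffs gives −11q + 6 = 8q − 4 ⇒ q = 10/19.

4/19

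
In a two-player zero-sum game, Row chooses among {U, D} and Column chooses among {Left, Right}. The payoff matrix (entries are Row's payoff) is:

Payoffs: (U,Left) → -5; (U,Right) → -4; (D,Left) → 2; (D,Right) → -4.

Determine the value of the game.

-4

Row minima: U → -5, D → -4; maximin = -4.
Column maxima: Left → 2, Right → -4; minimax = -4.
Since maximin = minimax = -4, there is a saddle point and the value is -4.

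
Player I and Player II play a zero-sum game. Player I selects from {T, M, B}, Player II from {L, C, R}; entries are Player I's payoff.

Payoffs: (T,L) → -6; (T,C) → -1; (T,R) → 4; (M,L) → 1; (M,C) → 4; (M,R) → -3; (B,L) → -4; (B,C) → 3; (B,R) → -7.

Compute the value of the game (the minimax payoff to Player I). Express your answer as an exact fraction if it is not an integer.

Row minima: T → -6, M → -3, B → -7; maximin = -3.
Column maxima: L → 1, C → 4, R → 4; minimax = 1.
-3 ≠ 1, so there is no saddle point; optimal play is mixed.
B is strictly dominated by M, so Player I never plays it.
C is strictly dominated by L (it gives Player I strictly more in every row), so Player II never plays it.
On the remaining 2×2 (T, M vs L, R):
Let Player I play T with probability p. Expected payoff against L: (-6)p + 1(1−p) = −7p + 1; against R: 4p + (-3)(1−p) = 7p − 3.
Setting these equal: −7p + 1 = 7p − 3 ⇒ −14p = -4 ⇒ p = 2/7, and the value is (-7)·(2/7) + 1 = -1.
For Player II: with q = P(L), equating T's and M's payoffs gives −10q + 4 = 4q − 3 ⇒ q = 1/2.

-1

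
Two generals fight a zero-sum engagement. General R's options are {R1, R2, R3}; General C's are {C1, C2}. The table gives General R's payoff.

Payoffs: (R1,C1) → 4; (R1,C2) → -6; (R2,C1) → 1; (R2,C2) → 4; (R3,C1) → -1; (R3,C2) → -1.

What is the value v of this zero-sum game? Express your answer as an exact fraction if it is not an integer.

22/13

Row minima: R1 → -6, R2 → 1, R3 → -1; maximin = 1.
Column maxima: C1 → 4, C2 → 4; minimax = 4.
1 ≠ 4, so there is no saddle point; optimal play is mixed.
R3 is strictly dominated by R2, so General R never plays it.
On the remaining 2×2 (R1, R2 vs C1, C2):
Let General R play R1 with probability p. Expected payoff against C1: 4p + 1(1−p) = 3p + 1; against C2: (-6)p + 4(1−p) = −10p + 4.
Setting these equal: 3p + 1 = −10p + 4 ⇒ 13p = 3 ⇒ p = 3/13, and the value is (3)·(3/13) + 1 = 22/13.
For General C: with q = P(C1), equating R1's and R2's payoffs gives 10q − 6 = −3q + 4 ⇒ q = 10/13.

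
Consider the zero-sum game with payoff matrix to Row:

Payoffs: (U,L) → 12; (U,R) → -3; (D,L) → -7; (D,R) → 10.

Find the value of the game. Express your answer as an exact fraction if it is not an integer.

Row minima: U → -3, D → -7; maximin = -3.
Column maxima: L → 12, R → 10; minimax = 10.
-3 ≠ 10, so there is no saddle point; optimal play is mixed.
Let Row play U with probability p. Expected payoff against L: 12p + (-7)(1−p) = 19p − 7; against R: (-3)p + 10(1−p) = −13p + 10.
Setting these equal: 19p − 7 = −13p + 10 ⇒ 32p = 17 ⇒ p = 17/32, and the value is (19)·(17/32) − 7 = 99/32.
For Column: with q = P(L), equating U's and D's payoffs gives 15q − 3 = −17q + 10 ⇒ q = 13/32.

99/32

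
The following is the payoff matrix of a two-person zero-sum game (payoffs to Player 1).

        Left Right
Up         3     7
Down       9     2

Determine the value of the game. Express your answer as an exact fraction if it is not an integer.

57/11

Row minima: Up → 3, Down → 2; maximin = 3.
Column maxima: Left → 9, Right → 7; minimax = 7.
3 ≠ 7, so there is no saddle point; optimal play is mixed.
Let Player 1 play Up with probability p. Expected payoff against Left: 3p + 9(1−p) = −6p + 9; against Right: 7p + 2(1−p) = 5p + 2.
Setting these equal: −6p + 9 = 5p + 2 ⇒ −11p = -7 ⇒ p = 7/11, and the value is (-6)·(7/11) + 9 = 57/11.
For Player 2: with q = P(Left), equating Up's and Down's payoffs gives −4q + 7 = 7q + 2 ⇒ q = 5/11.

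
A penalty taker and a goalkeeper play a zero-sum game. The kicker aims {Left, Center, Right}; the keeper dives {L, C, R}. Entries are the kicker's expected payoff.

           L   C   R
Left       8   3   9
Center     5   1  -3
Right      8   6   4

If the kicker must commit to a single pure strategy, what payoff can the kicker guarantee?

4

Row minima: Left → 3, Center → -3, Right → 4.
The best of these is 4.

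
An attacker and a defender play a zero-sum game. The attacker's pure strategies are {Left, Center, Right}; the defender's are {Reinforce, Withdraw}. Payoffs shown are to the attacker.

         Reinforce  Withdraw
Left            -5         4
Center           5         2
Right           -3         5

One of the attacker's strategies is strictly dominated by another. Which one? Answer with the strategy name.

Right gives a strictly higher payoff than Left against every column: -3 > -5, 5 > 4.
So Left is strictly dominated and the attacker never plays it.

Left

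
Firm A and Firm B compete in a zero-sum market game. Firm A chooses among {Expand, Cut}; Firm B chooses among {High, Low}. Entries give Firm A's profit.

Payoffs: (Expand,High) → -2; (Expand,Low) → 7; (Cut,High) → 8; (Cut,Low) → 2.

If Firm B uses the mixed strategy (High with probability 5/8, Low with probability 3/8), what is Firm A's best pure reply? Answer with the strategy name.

Cut

Expected payoff of Expand: (5/8)·(-2) + (3/8)·7 = 11/8.
Expected payoff of Cut: (5/8)·8 + (3/8)·2 = 23/4.
The largest is 23/4, so Firm A's best response is Cut.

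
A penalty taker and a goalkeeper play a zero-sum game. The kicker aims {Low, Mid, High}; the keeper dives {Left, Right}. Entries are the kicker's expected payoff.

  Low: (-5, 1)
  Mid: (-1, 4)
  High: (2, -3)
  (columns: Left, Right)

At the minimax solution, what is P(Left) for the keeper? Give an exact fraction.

Row minima: Low → -5, Mid → -1, High → -3; maximin = -1.
Column maxima: Left → 2, Right → 4; minimax = 2.
-1 ≠ 2, so there is no saddle point; optimal play is mixed.
Low is strictly dominated by Mid, so the kicker never plays it.
On the remaining 2×2 (Mid, High vs Left, Right):
Let the kicker play Mid with probability p. Expected payoff against Left: (-1)p + 2(1−p) = −3p + 2; against Right: 4p + (-3)(1−p) = 7p − 3.
Setting these equal: −3p + 2 = 7p − 3 ⇒ −10p = -5 ⇒ p = 1/2, and the value is (-3)·(1/2) + 2 = 1/2.
For the keeper: with q = P(Left), equating Mid's and High's payoffs gives −5q + 4 = 5q − 3 ⇒ q = 7/10.

7/10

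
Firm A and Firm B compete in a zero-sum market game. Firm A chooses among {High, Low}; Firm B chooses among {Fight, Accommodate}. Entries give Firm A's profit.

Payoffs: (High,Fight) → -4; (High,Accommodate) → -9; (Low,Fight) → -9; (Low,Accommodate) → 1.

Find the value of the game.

-17/3

Row minima: High → -9, Low → -9; maximin = -9.
Column maxima: Fight → -4, Accommodate → 1; minimax = -4.
-9 ≠ -4, so there is no saddle point; optimal play is mixed.
Let Firm A play High with probability p. Expected payoff against Fight: (-4)p + (-9)(1−p) = 5p − 9; against Accommodate: (-9)p + 1(1−p) = −10p + 1.
Setting these equal: 5p − 9 = −10p + 1 ⇒ 15p = 10 ⇒ p = 2/3, and the value is (5)·(2/3) − 9 = -17/3.
For Firm B: with q = P(Fight), equating High's and Low's payoffs gives 5q − 9 = −10q + 1 ⇒ q = 2/3.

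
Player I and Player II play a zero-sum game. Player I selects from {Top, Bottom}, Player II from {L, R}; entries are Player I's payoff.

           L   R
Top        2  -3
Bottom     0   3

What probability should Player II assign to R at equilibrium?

Row minima: Top → -3, Bottom → 0; maximin = 0.
Column maxima: L → 2, R → 3; minimax = 2.
0 ≠ 2, so there is no saddle point; optimal play is mixed.
Let Player I play Top with probability p. Expected payoff against L: 2p + 0(1−p) = 2p; against R: (-3)p + 3(1−p) = −6p + 3.
Setting these equal: 2p = −6p + 3 ⇒ 8p = 3 ⇒ p = 3/8, and the value is (2)·(3/8) = 3/4.
For Player II: with q = P(L), equating Top's and Bottom's payoffs gives 5q − 3 = −3q + 3 ⇒ q = 3/4.

1/4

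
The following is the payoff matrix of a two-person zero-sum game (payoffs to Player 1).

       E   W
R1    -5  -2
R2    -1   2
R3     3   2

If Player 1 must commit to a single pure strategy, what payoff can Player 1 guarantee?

Row minima: R1 → -5, R2 → -1, R3 → 2.
The best of these is 2.

2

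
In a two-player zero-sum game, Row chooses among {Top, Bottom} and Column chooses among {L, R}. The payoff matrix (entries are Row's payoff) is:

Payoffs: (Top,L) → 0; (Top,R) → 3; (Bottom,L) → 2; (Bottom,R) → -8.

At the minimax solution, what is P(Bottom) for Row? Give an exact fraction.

Row minima: Top → 0, Bottom → -8; maximin = 0.
Column maxima: L → 2, R → 3; minimax = 2.
0 ≠ 2, so there is no saddle point; optimal play is mixed.
Let Row play Top with probability p. Expected payoff against L: 0p + 2(1−p) = −2p + 2; against R: 3p + (-8)(1−p) = 11p − 8.
Setting these equal: −2p + 2 = 11p − 8 ⇒ −13p = -10 ⇒ p = 10/13, and the value is (-2)·(10/13) + 2 = 6/13.
For Column: with q = P(L), equating Top's and Bottom's payoffs gives −3q + 3 = 10q − 8 ⇒ q = 11/13.

3/13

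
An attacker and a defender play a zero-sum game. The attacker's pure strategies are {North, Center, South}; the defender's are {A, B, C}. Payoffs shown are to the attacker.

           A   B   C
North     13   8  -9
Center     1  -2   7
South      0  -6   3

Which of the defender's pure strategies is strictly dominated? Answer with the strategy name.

A

B holds the attacker's payoff strictly below A in every row: 8 < 13, -2 < 1, -6 < 0.
So A is strictly dominated for the defender.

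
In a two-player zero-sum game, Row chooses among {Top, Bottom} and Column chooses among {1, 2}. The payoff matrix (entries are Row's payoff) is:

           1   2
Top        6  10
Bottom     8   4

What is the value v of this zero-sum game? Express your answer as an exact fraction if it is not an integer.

7

Row minima: Top → 6, Bottom → 4; maximin = 6.
Column maxima: 1 → 8, 2 → 10; minimax = 8.
6 ≠ 8, so there is no saddle point; optimal play is mixed.
Let Row play Top with probability p. Expected payoff against 1: 6p + 8(1−p) = −2p + 8; against 2: 10p + 4(1−p) = 6p + 4.
Setting these equal: −2p + 8 = 6p + 4 ⇒ −8p = -4 ⇒ p = 1/2, and the value is (-2)·(1/2) + 8 = 7.
For Column: with q = P(1), equating Top's and Bottom's payoffs gives −4q + 10 = 4q + 4 ⇒ q = 3/4.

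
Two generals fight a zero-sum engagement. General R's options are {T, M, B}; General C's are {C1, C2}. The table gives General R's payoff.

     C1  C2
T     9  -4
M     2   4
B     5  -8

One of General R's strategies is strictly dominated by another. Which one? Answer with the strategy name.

B

T gives a strictly higher payoff than B against every column: 9 > 5, -4 > -8.
So B is strictly dominated and General R never plays it.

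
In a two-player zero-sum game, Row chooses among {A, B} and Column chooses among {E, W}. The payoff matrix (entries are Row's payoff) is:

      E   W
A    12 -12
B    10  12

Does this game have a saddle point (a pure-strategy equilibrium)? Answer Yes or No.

No

Row minima: A → -12, B → 10; maximin = 10.
Column maxima: E → 12, W → 12; minimax = 12.
10 ≠ 12, so no pure-strategy equilibrium exists.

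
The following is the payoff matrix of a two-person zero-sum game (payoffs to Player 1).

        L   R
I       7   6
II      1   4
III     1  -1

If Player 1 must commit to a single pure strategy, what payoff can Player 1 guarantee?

Row minima: I → 6, II → 1, III → -1.
The best of these is 6.

6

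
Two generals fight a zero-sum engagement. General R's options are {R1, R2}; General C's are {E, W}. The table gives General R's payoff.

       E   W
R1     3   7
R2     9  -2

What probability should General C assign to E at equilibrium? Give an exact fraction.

3/5

Row minima: R1 → 3, R2 → -2; maximin = 3.
Column maxima: E → 9, W → 7; minimax = 7.
3 ≠ 7, so there is no saddle point; optimal play is mixed.
Let General R play R1 with probability p. Expected payoff against E: 3p + 9(1−p) = −6p + 9; against W: 7p + (-2)(1−p) = 9p − 2.
Setting these equal: −6p + 9 = 9p − 2 ⇒ −15p = -11 ⇒ p = 11/15, and the value is (-6)·(11/15) + 9 = 23/5.
For General C: with q = P(E), equating R1's and R2's payoffs gives −4q + 7 = 11q − 2 ⇒ q = 3/5.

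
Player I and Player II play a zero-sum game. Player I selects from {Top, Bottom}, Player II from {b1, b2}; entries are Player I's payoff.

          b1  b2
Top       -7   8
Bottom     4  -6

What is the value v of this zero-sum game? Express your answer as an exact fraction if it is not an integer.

Row minima: Top → -7, Bottom → -6; maximin = -6.
Column maxima: b1 → 4, b2 → 8; minimax = 4.
-6 ≠ 4, so there is no saddle point; optimal play is mixed.
Let Player I play Top with probability p. Expected payoff against b1: (-7)p + 4(1−p) = −11p + 4; against b2: 8p + (-6)(1−p) = 14p − 6.
Setting these equal: −11p + 4 = 14p − 6 ⇒ −25p = -10 ⇒ p = 2/5, and the value is (-11)·(2/5) + 4 = -2/5.
For Player II: with q = P(b1), equating Top's and Bottom's payoffs gives −15q + 8 = 10q − 6 ⇒ q = 14/25.

-2/5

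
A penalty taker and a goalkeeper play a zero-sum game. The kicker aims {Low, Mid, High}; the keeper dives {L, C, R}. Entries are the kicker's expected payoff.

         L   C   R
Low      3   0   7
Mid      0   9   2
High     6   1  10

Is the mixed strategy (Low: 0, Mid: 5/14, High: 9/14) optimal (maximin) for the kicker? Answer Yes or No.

Against L this mix gives (5/14)·0 + (9/14)·6 = 27/7.
Against C this mix gives (5/14)·9 + (9/14)·1 = 27/7.
Against R this mix gives (5/14)·2 + (9/14)·10 = 50/7.
All of the keeper's active replies (L, C) yield 27/7, and no column does worse for the kicker. The mix makes the keeper indifferent and guarantees 27/7, so it is optimal.

Yes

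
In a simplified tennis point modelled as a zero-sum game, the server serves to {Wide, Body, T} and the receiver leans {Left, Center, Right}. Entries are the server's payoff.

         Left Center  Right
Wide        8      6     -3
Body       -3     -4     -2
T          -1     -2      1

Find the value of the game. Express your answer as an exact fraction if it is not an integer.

Row minima: Wide → -3, Body → -4, T → -2; maximin = -2.
Column maxima: Left → 8, Center → 6, Right → 1; minimax = 1.
-2 ≠ 1, so there is no saddle point; optimal play is mixed.
Body is strictly dominated by T, so the server never plays it.
Left is strictly dominated by Center (it gives the server strictly more in every row), so the receiver never plays it.
On the remaining 2×2 (Wide, T vs Center, Right):
Let the server play Wide with probability p. Expected payoff against Center: 6p + (-2)(1−p) = 8p − 2; against Right: (-3)p + 1(1−p) = −4p + 1.
Setting these equal: 8p − 2 = −4p + 1 ⇒ 12p = 3 ⇒ p = 1/4, and the value is (8)·(1/4) − 2 = 0.
For the receiver: with q = P(Center), equating Wide's and T's payoffs gives 9q − 3 = −3q + 1 ⇒ q = 1/3.

0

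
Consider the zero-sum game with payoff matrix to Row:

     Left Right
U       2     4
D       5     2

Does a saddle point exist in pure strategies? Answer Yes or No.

Row minima: U → 2, D → 2; maximin = 2.
Column maxima: Left → 5, Right → 4; minimax = 4.
2 ≠ 4, so no pure-strategy equilibrium exists.

No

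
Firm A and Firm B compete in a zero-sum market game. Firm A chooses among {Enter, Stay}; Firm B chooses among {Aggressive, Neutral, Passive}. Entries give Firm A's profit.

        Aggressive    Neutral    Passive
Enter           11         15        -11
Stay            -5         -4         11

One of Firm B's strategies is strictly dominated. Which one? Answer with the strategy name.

Aggressive holds Firm A's payoff strictly below Neutral in every row: 11 < 15, -5 < -4.
So Neutral is strictly dominated for Firm B.

Neutral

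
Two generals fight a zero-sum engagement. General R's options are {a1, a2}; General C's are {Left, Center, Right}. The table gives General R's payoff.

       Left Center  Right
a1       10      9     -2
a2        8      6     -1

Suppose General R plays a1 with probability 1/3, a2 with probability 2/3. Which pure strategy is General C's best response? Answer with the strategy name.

Right

If General C plays Left, General R's expected payoff is (1/3)·10 + (2/3)·8 = 26/3.
If General C plays Center, General R's expected payoff is (1/3)·9 + (2/3)·6 = 7.
If General C plays Right, General R's expected payoff is (1/3)·(-2) + (2/3)·(-1) = -4/3.
General C minimizes General R's payoff; the smallest is -4/3, so the best response is Right.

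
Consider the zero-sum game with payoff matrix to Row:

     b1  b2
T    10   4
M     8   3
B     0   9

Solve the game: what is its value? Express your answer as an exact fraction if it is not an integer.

6

Row minima: T → 4, M → 3, B → 0; maximin = 4.
Column maxima: b1 → 10, b2 → 9; minimax = 9.
4 ≠ 9, so there is no saddle point; optimal play is mixed.
M is strictly dominated by T, so Row never plays it.
On the remaining 2×2 (T, B vs b1, b2):
Let Row play T with probability p. Expected payoff against b1: 10p + 0(1−p) = 10p; against b2: 4p + 9(1−p) = −5p + 9.
Setting these equal: 10p = −5p + 9 ⇒ 15p = 9 ⇒ p = 3/5, and the value is (10)·(3/5) = 6.
For Column: with q = P(b1), equating T's and B's payoffs gives 6q + 4 = −9q + 9 ⇒ q = 1/3.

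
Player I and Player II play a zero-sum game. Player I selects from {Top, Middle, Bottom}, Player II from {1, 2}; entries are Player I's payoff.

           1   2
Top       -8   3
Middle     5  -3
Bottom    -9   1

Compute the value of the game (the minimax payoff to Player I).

-9/19

Row minima: Top → -8, Middle → -3, Bottom → -9; maximin = -3.
Column maxima: 1 → 5, 2 → 3; minimax = 3.
-3 ≠ 3, so there is no saddle point; optimal play is mixed.
Bottom is strictly dominated by Top, so Player I never plays it.
On the remaining 2×2 (Top, Middle vs 1, 2):
Let Player I play Top with probability p. Expected payoff against 1: (-8)p + 5(1−p) = −13p + 5; against 2: 3p + (-3)(1−p) = 6p − 3.
Setting these equal: −13p + 5 = 6p − 3 ⇒ −19p = -8 ⇒ p = 8/19, and the value is (-13)·(8/19) + 5 = -9/19.
For Player II: with q = P(1), equating Top's and Middle's payoffs gives −11q + 3 = 8q − 3 ⇒ q = 6/19.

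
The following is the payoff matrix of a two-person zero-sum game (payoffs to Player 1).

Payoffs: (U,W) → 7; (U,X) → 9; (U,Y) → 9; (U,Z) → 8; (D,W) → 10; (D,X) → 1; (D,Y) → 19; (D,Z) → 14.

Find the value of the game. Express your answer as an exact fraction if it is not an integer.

83/11

Row minima: U → 7, D → 1; maximin = 7.
Column maxima: W → 10, X → 9, Y → 19, Z → 14; minimax = 9.
7 ≠ 9, so there is no saddle point; optimal play is mixed.
Y is strictly dominated by W (it gives Player 1 strictly more in every row), so Player 2 never plays it.
Z is strictly dominated by W (it gives Player 1 strictly more in every row), so Player 2 never plays it.
On the remaining 2×2 (U, D vs W, X):
Let Player 1 play U with probability p. Expected payoff against W: 7p + 10(1−p) = −3p + 10; against X: 9p + 1(1−p) = 8p + 1.
Setting these equal: −3p + 10 = 8p + 1 ⇒ −11p = -9 ⇒ p = 9/11, and the value is (-3)·(9/11) + 10 = 83/11.
For Player 2: with q = P(W), equating U's and D's payoffs gives −2q + 9 = 9q + 1 ⇒ q = 8/11.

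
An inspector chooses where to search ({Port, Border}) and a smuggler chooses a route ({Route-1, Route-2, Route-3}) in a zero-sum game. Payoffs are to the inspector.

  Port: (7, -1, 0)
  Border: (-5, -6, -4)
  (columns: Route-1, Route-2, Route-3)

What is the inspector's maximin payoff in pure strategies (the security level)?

-1

Row minima: Port → -1, Border → -6.
The best of these is -1.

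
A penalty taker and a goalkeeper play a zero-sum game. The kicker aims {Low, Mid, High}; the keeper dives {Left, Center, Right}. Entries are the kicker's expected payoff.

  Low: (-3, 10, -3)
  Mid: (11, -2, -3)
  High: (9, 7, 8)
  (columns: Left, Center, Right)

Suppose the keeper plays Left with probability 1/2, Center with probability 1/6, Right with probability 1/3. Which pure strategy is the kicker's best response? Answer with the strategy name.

Expected payoff of Low: (1/2)·(-3) + (1/6)·10 + (1/3)·(-3) = -5/6.
Expected payoff of Mid: (1/2)·11 + (1/6)·(-2) + (1/3)·(-3) = 25/6.
Expected payoff of High: (1/2)·9 + (1/6)·7 + (1/3)·8 = 25/3.
The largest is 25/3, so the kicker's best response is High.

High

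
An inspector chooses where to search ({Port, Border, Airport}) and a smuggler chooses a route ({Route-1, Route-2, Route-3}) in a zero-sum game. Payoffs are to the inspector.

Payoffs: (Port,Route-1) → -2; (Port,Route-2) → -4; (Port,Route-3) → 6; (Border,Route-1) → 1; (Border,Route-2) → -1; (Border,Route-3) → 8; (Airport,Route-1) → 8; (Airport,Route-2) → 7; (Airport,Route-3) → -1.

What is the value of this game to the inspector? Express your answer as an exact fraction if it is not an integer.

55/17

Row minima: Port → -4, Border → -1, Airport → -1; maximin = -1.
Column maxima: Route-1 → 8, Route-2 → 7, Route-3 → 8; minimax = 7.
-1 ≠ 7, so there is no saddle point; optimal play is mixed.
Port is strictly dominated by Border, so the inspector never plays it.
Route-1 is strictly dominated by Route-2 (it gives the inspector strictly more in every row), so the smuggler never plays it.
On the remaining 2×2 (Border, Airport vs Route-2, Route-3):
Let the inspector play Border with probability p. Expected payoff against Route-2: (-1)p + 7(1−p) = −8p + 7; against Route-3: 8p + (-1)(1−p) = 9p − 1.
Setting these equal: −8p + 7 = 9p − 1 ⇒ −17p = -8 ⇒ p = 8/17, and the value is (-8)·(8/17) + 7 = 55/17.
For the smuggler: with q = P(Route-2), equating Border's and Airport's payoffs gives −9q + 8 = 8q − 1 ⇒ q = 9/17.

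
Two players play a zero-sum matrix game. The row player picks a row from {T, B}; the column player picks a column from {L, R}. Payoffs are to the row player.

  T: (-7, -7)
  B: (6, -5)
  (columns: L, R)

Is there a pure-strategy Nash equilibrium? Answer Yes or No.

Row minima: T → -7, B → -5; maximin = -5.
Column maxima: L → 6, R → -5; minimax = -5.
maximin = minimax = -5, so a saddle point exists.

Yes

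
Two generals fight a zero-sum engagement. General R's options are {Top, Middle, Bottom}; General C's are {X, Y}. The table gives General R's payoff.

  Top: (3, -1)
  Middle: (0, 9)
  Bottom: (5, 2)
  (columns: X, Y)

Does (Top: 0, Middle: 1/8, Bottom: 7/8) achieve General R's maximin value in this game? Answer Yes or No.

No

Against X this mix gives (1/8)·0 + (7/8)·5 = 35/8.
Against Y this mix gives (1/8)·9 + (7/8)·2 = 23/8.
General C will play Y, holding General R to 23/8. Shifting weight toward the row that does better against Y would raise this floor (the equalizing mix achieves 15/4 against both Y and X), so the proposed strategy is not optimal.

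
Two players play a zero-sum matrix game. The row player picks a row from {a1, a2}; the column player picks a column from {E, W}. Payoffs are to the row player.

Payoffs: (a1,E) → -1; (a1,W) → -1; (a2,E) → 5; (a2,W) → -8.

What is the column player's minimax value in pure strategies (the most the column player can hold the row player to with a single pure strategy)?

-1

Column maxima: E → 5, W → -1.
The smallest of these is -1.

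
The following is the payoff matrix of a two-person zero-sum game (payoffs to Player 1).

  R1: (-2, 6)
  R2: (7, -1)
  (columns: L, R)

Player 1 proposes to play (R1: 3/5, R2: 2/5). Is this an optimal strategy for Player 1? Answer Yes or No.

Against L this mix gives (3/5)·(-2) + (2/5)·7 = 8/5.
Against R this mix gives (3/5)·6 + (2/5)·(-1) = 16/5.
Player 2 will play L, holding Player 1 to 8/5. Shifting weight toward the row that does better against L would raise this floor (the equalizing mix achieves 5/2 against both L and R), so the proposed strategy is not optimal.

No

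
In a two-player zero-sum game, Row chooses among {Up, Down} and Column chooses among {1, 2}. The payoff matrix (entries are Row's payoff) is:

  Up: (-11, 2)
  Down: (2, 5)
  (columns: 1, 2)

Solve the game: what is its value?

Row minima: Up → -11, Down → 2; maximin = 2.
Column maxima: 1 → 2, 2 → 5; minimax = 2.
Since maximin = minimax = 2, there is a saddle point and the value is 2.

2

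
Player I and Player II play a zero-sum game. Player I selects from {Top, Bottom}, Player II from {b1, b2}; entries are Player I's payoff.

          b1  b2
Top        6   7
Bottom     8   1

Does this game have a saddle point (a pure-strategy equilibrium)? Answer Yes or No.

Row minima: Top → 6, Bottom → 1; maximin = 6.
Column maxima: b1 → 8, b2 → 7; minimax = 7.
6 ≠ 7, so no pure-strategy equilibrium exists.

No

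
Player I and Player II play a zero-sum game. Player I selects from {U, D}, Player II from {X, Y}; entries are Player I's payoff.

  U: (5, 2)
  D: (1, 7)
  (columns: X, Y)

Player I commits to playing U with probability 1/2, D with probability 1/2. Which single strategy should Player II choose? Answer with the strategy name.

X

If Player II plays X, Player I's expected payoff is (1/2)·5 + (1/2)·1 = 3.
If Player II plays Y, Player I's expected payoff is (1/2)·2 + (1/2)·7 = 9/2.
Player II minimizes Player I's payoff; the smallest is 3, so the best response is X.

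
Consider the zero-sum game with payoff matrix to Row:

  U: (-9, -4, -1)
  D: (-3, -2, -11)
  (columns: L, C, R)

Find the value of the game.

-6

Row minima: U → -9, D → -11; maximin = -9.
Column maxima: L → -3, C → -2, R → -1; minimax = -3.
-9 ≠ -3, so there is no saddle point; optimal play is mixed.
C is strictly dominated by L (it gives Row strictly more in every row), so Column never plays it.
On the remaining 2×2 (U, D vs L, R):
Let Row play U with probability p. Expected payoff against L: (-9)p + (-3)(1−p) = −6p − 3; against R: (-1)p + (-11)(1−p) = 10p − 11.
Setting these equal: −6p − 3 = 10p − 11 ⇒ −16p = -8 ⇒ p = 1/2, and the value is (-6)·(1/2) − 3 = -6.
For Column: with q = P(L), equating U's and D's payoffs gives −8q − 1 = 8q − 11 ⇒ q = 5/8.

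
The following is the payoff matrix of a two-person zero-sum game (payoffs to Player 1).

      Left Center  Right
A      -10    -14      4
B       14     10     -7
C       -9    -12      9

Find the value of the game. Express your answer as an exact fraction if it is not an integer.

3/19

Row minima: A → -14, B → -7, C → -12; maximin = -7.
Column maxima: Left → 14, Center → 10, Right → 9; minimax = 9.
-7 ≠ 9, so there is no saddle point; optimal play is mixed.
A is strictly dominated by C, so Player 1 never plays it.
Left is strictly dominated by Center (it gives Player 1 strictly more in every row), so Player 2 never plays it.
On the remaining 2×2 (B, C vs Center, Right):
Let Player 1 play B with probability p. Expected payoff against Center: 10p + (-12)(1−p) = 22p − 12; against Right: (-7)p + 9(1−p) = −16p + 9.
Setting these equal: 22p − 12 = −16p + 9 ⇒ 38p = 21 ⇒ p = 21/38, and the value is (22)·(21/38) − 12 = 3/19.
For Player 2: with q = P(Center), equating B's and C's payoffs gives 17q − 7 = −21q + 9 ⇒ q = 8/19.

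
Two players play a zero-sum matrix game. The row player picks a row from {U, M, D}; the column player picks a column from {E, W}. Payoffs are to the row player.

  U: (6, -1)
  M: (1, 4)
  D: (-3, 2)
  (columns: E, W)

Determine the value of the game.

Row minima: U → -1, M → 1, D → -3; maximin = 1.
Column maxima: E → 6, W → 4; minimax = 4.
1 ≠ 4, so there is no saddle point; optimal play is mixed.
D is strictly dominated by M, so the row player never plays it.
On the remaining 2×2 (U, M vs E, W):
Let the row player play U with probability p. Expected payoff against E: 6p + 1(1−p) = 5p + 1; against W: (-1)p + 4(1−p) = −5p + 4.
Setting these equal: 5p + 1 = −5p + 4 ⇒ 10p = 3 ⇒ p = 3/10, and the value is (5)·(3/10) + 1 = 5/2.
For the column player: with q = P(E), equating U's and M's payoffs gives 7q − 1 = −3q + 4 ⇒ q = 1/2.

5/2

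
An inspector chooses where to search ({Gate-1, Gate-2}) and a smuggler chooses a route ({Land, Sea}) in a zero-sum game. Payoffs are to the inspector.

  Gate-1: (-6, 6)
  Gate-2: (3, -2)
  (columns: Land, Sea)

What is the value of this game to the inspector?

6/17

Row minima: Gate-1 → -6, Gate-2 → -2; maximin = -2.
Column maxima: Land → 3, Sea → 6; minimax = 3.
-2 ≠ 3, so there is no saddle point; optimal play is mixed.
Let the inspector play Gate-1 with probability p. Expected payoff against Land: (-6)p + 3(1−p) = −9p + 3; against Sea: 6p + (-2)(1−p) = 8p − 2.
Setting these equal: −9p + 3 = 8p − 2 ⇒ −17p = -5 ⇒ p = 5/17, and the value is (-9)·(5/17) + 3 = 6/17.
For the smuggler: with q = P(Land), equating Gate-1's and Gate-2's payoffs gives −12q + 6 = 5q − 2 ⇒ q = 8/17.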